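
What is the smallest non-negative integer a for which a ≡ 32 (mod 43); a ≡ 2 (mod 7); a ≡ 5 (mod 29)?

2354

From a ≡ 32 (mod 43) write a = 32 + 43t. Substituting into a ≡ 2 (mod 7) gives 43t ≡ 5 (mod 7), and since 1⁻¹ ≡ 1 (mod 7), t ≡ 5. Hence a ≡ 32 + 43·5 = 247 (mod 301).
From a ≡ 247 (mod 301) write a = 247 + 301t. Substituting into a ≡ 5 (mod 29) gives 301t ≡ 19 (mod 29), and since 11⁻¹ ≡ 8 (mod 29), t ≡ 7. Hence a ≡ 247 + 301·7 = 2354 (mod 8729).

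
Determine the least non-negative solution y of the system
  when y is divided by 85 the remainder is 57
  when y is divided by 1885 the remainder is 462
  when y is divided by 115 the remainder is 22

gcd(85, 1885) = 5 and 5 | (462 − 57), so the pair is consistent; merging gives y ≡ 13657 (mod 32045), where 32045 = lcm(85, 1885).
gcd(32045, 115) = 5 and 5 | (22 − 13657), so the pair is consistent; merging gives y ≡ 526377 (mod 737035), where 737035 = lcm(32045, 115).
The solution is unique modulo lcm(85, 1885, 115) = 737035.

526377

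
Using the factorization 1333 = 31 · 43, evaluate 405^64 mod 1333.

Mod 31: 405 ≡ 2; by Fermat, exponent reduces to 64 mod 30 = 4; 2^4 ≡ 16 (mod 31).
Mod 43: 405 ≡ 18; by Fermat, exponent reduces to 64 mod 42 = 22; 18^22 ≡ 25 (mod 43).
Combine by CRT: x ≡ 16 (mod 31), x ≡ 25 (mod 43) ⇒ x ≡ 326 (mod 1333).

326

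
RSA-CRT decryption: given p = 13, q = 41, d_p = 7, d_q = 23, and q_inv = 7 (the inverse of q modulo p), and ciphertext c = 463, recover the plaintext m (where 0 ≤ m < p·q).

486

m₁ = c^(d_p) mod p: c ≡ 8 (mod 13), and 8^7 mod 13 = 5.
m₂ = c^(d_q) mod q: c ≡ 12 (mod 41), and 12^23 mod 41 = 35.
h = q_inv·(m₁ − m₂) mod p = 7·(5 − 35) mod 13 = 11.
m = m₂ + h·q = 35 + 11·41 = 486.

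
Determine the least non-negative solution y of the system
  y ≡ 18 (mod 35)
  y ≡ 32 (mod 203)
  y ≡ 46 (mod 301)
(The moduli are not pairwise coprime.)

gcd(35, 203) = 7 and 7 | (32 − 18), so the pair is consistent; merging gives y ≡ 438 (mod 1015), where 1015 = lcm(35, 203).
gcd(1015, 301) = 7 and 7 | (46 − 438), so the pair is consistent; merging gives y ≡ 18708 (mod 43645), where 43645 = lcm(1015, 301).
The solution is unique modulo lcm(35, 203, 301) = 43645.

18708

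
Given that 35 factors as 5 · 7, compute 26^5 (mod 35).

31

Mod 5: 26 ≡ 1; by Fermat, exponent reduces to 5 mod 4 = 1; 1^1 ≡ 1 (mod 5).
Mod 7: 26 ≡ 5; 5^5 ≡ 3 (mod 7).
Combine by CRT: x ≡ 1 (mod 5), x ≡ 3 (mod 7) ⇒ x ≡ 31 (mod 35).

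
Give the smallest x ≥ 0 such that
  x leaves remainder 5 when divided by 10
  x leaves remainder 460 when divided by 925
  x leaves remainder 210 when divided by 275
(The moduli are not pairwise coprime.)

3235

Combine the congruences pairwise.
gcd(10, 925) = 5 and 5 | (460 − 5), so the pair is consistent; merging gives x ≡ 1385 (mod 1850), where 1850 = lcm(10, 925).
gcd(1850, 275) = 25 and 25 | (210 − 1385), so the pair is consistent; merging gives x ≡ 3235 (mod 20350), where 20350 = lcm(1850, 275).
The solution is unique modulo lcm(10, 925, 275) = 20350.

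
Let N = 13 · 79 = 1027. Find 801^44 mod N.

365

Mod 13: 801 ≡ 8; by Fermat, exponent reduces to 44 mod 12 = 8; 8^8 ≡ 1 (mod 13).
Mod 79: 801 ≡ 11; 11^44 ≡ 49 (mod 79).
Combine by CRT: x ≡ 1 (mod 13), x ≡ 49 (mod 79) ⇒ x ≡ 365 (mod 1027).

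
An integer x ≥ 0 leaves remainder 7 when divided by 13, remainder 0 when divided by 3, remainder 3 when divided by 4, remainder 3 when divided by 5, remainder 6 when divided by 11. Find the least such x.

The moduli are pairwise coprime; N = 13·3·4·5·11 = 8580.
N/13 = 660; 660 ≡ 10 (mod 13); 10·4 ≡ 1, so inverse 4.
N/3 = 2860; 2860 ≡ 1 (mod 3), inverse 1.
N/4 = 2145; 2145 ≡ 1 (mod 4), inverse 1.
N/5 = 1716; 1716 ≡ 1 (mod 5), inverse 1.
N/11 = 780; 780 ≡ 10 (mod 11); 10·10 ≡ 1, so inverse 10.
x ≡ 7·660·4 + 0·2860·1 + 3·2145·1 + 3·1716·1 + 6·780·10 = 76863.
76863 mod 8580 = 8223.

8223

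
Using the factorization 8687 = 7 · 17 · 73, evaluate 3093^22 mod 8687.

2262

Mod 7: 3093 ≡ 6; by Fermat, exponent reduces to 22 mod 6 = 4; 6^4 ≡ 1 (mod 7).
Mod 17: 3093 ≡ 16; by Fermat, exponent reduces to 22 mod 16 = 6; 16^6 ≡ 1 (mod 17).
Mod 73: 3093 ≡ 27; 27^22 ≡ 72 (mod 73).
Combine by CRT: x ≡ 1 (mod 7), x ≡ 1 (mod 17), x ≡ 72 (mod 73) ⇒ x ≡ 2262 (mod 8687).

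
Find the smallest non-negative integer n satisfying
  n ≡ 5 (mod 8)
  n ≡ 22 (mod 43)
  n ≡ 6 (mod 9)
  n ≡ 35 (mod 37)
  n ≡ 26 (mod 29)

1636989

The moduli are pairwise coprime; M = 8·43·9·37·29 = 3322008.
M/8 = 415251; 415251 ≡ 3 (mod 8); 3·3 ≡ 1, so inverse 3.
M/43 = 77256; 77256 ≡ 28 (mod 43); 28·20 ≡ 1, so inverse 20.
M/9 = 369112; 369112 ≡ 4 (mod 9); 4·7 ≡ 1, so inverse 7.
M/37 = 89784; 89784 ≡ 22 (mod 37); 22·32 ≡ 1, so inverse 32.
M/29 = 114552; 114552 ≡ 2 (mod 29); 2·15 ≡ 1, so inverse 15.
n ≡ 5·415251·3 + 22·77256·20 + 6·369112·7 + 35·89784·32 + 26·114552·15 = 200957469.
200957469 mod 3322008 = 1636989.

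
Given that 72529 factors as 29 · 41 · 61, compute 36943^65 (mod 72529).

72479

Mod 29: 36943 ≡ 26; by Fermat, exponent reduces to 65 mod 28 = 9; 26^9 ≡ 8 (mod 29).
Mod 41: 36943 ≡ 2; by Fermat, exponent reduces to 65 mod 40 = 25; 2^25 ≡ 32 (mod 41).
Mod 61: 36943 ≡ 38; by Fermat, exponent reduces to 65 mod 60 = 5; 38^5 ≡ 11 (mod 61).
Combine by CRT: x ≡ 8 (mod 29), x ≡ 32 (mod 41), x ≡ 11 (mod 61) ⇒ x ≡ 72479 (mod 72529).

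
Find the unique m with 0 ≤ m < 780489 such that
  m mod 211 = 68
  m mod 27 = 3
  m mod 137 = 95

82569

Combine the congruences pairwise.
From m ≡ 68 (mod 211) write m = 68 + 211t. Substituting into m ≡ 3 (mod 27) gives 211t ≡ 16 (mod 27), and since 22⁻¹ ≡ 16 (mod 27), t ≡ 13. Hence m ≡ 68 + 211·13 = 2811 (mod 5697).
From m ≡ 2811 (mod 5697) write m = 2811 + 5697t. Substituting into m ≡ 95 (mod 137) gives 5697t ≡ 24 (mod 137), and since 80⁻¹ ≡ 12 (mod 137), t ≡ 14. Hence m ≡ 2811 + 5697·14 = 82569 (mod 780489).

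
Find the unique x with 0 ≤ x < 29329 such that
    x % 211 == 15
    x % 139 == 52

26601

Combine the congruences pairwise.
From x ≡ 15 (mod 211) write x = 15 + 211t. Substituting into x ≡ 52 (mod 139) gives 211t ≡ 37 (mod 139), and since 72⁻¹ ≡ 56 (mod 139), t ≡ 126. Hence x ≡ 15 + 211·126 = 26601 (mod 29329).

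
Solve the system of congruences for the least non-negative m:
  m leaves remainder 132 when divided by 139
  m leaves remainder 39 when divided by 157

From m ≡ 132 (mod 139) write m = 132 + 139t. Substituting into m ≡ 39 (mod 157) gives 139t ≡ 64 (mod 157), and since 139⁻¹ ≡ 61 (mod 157), t ≡ 136. Hence m ≡ 132 + 139·136 = 19036 (mod 21823).

19036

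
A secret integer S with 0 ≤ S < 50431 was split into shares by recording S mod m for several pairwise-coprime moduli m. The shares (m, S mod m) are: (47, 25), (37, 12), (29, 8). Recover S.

24136

The moduli are pairwise coprime; N = 47·37·29 = 50431.
N/47 = 1073; 1073 ≡ 39 (mod 47); 39·41 ≡ 1, so inverse 41.
N/37 = 1363; 1363 ≡ 31 (mod 37); 31·6 ≡ 1, so inverse 6.
N/29 = 1739; 1739 ≡ 28 (mod 29); 28·28 ≡ 1, so inverse 28.
S ≡ 25·1073·41 + 12·1363·6 + 8·1739·28 = 1587497.
1587497 mod 50431 = 24136.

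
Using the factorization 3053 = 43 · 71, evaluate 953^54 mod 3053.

818

Mod 43: 953 ≡ 7; by Fermat, exponent reduces to 54 mod 42 = 12; 7^12 ≡ 1 (mod 43).
Mod 71: 953 ≡ 30; 30^54 ≡ 37 (mod 71).
Combine by CRT: x ≡ 1 (mod 43), x ≡ 37 (mod 71) ⇒ x ≡ 818 (mod 3053).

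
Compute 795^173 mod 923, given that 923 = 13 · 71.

Mod 13: 795 ≡ 2; by Fermat, exponent reduces to 173 mod 12 = 5; 2^5 ≡ 6 (mod 13).
Mod 71: 795 ≡ 14; by Fermat, exponent reduces to 173 mod 70 = 33; 14^33 ≡ 46 (mod 71).
Combine by CRT: x ≡ 6 (mod 13), x ≡ 46 (mod 71) ⇒ x ≡ 188 (mod 923).

188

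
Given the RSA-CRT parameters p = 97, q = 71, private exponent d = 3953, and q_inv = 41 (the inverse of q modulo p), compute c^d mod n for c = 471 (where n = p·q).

d_p = d mod (p−1) = 3953 mod 96 = 17; d_q = d mod (q−1) = 33.
m₁ = c^(d_p) mod p: c ≡ 83 (mod 97), and 83^17 mod 97 = 5.
m₂ = c^(d_q) mod q: c ≡ 45 (mod 71), and 45^33 mod 71 = 48.
h = q_inv·(m₁ − m₂) mod p = 41·(5 − 48) mod 97 = 80.
m = m₂ + h·q = 48 + 80·71 = 5728.

5728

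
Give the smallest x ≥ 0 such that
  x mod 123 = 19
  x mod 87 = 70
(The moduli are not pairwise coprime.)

gcd(123, 87) = 3 and 3 | (70 − 19), so the pair is consistent; merging gives x ≡ 3463 (mod 3567), where 3567 = lcm(123, 87).
The solution is unique modulo lcm(123, 87) = 3567.

3463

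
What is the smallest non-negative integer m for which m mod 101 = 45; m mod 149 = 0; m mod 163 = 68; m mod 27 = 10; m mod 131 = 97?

7635769624

From m ≡ 45 (mod 101) write m = 45 + 101t. Substituting into m ≡ 0 (mod 149) gives 101t ≡ 104 (mod 149), and since 101⁻¹ ≡ 90 (mod 149), t ≡ 122. Hence m ≡ 45 + 101·122 = 12367 (mod 15049).
From m ≡ 12367 (mod 15049) write m = 12367 + 15049t. Substituting into m ≡ 68 (mod 163) gives 15049t ≡ 89 (mod 163), and since 53⁻¹ ≡ 40 (mod 163), t ≡ 137. Hence m ≡ 12367 + 15049·137 = 2074080 (mod 2452987).
From m ≡ 2074080 (mod 2452987) write m = 2074080 + 2452987t. Substituting into m ≡ 10 (mod 27) gives 2452987t ≡ 16 (mod 27), and since 10⁻¹ ≡ 19 (mod 27), t ≡ 7. Hence m ≡ 2074080 + 2452987·7 = 19244989 (mod 66230649).
From m ≡ 19244989 (mod 66230649) write m = 19244989 + 66230649t. Substituting into m ≡ 97 (mod 131) gives 66230649t ≡ 56 (mod 131), and since 62⁻¹ ≡ 112 (mod 131), t ≡ 115. Hence m ≡ 19244989 + 66230649·115 = 7635769624 (mod 8676215019).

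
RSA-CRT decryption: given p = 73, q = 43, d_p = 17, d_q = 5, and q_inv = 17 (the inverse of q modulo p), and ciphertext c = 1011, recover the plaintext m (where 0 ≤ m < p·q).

m₁ = c^(d_p) mod p: c ≡ 62 (mod 73), and 62^17 mod 73 = 29.
m₂ = c^(d_q) mod q: c ≡ 22 (mod 43), and 22^5 mod 43 = 39.
h = q_inv·(m₁ − m₂) mod p = 17·(29 − 39) mod 73 = 49.
m = m₂ + h·q = 39 + 49·43 = 2146.

2146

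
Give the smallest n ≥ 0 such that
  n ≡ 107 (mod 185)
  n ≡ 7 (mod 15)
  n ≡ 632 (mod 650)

gcd(185, 15) = 5 and 5 | (7 − 107), so the pair is consistent; merging gives n ≡ 292 (mod 555), where 555 = lcm(185, 15).
gcd(555, 650) = 5 and 5 | (632 − 292), so the pair is consistent; merging gives n ≡ 32482 (mod 72150), where 72150 = lcm(555, 650).
The solution is unique modulo lcm(185, 15, 650) = 72150.

32482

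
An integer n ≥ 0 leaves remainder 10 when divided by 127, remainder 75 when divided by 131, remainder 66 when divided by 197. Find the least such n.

Combine the congruences pairwise.
From n ≡ 10 (mod 127) write n = 10 + 127t. Substituting into n ≡ 75 (mod 131) gives 127t ≡ 65 (mod 131), and since 127⁻¹ ≡ 98 (mod 131), t ≡ 82. Hence n ≡ 10 + 127·82 = 10424 (mod 16637).
From n ≡ 10424 (mod 16637) write n = 10424 + 16637t. Substituting into n ≡ 66 (mod 197) gives 16637t ≡ 83 (mod 197), and since 89⁻¹ ≡ 31 (mod 197), t ≡ 12. Hence n ≡ 10424 + 16637·12 = 210068 (mod 3277489).

210068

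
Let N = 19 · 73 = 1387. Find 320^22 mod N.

841

Mod 19: 320 ≡ 16; by Fermat, exponent reduces to 22 mod 18 = 4; 16^4 ≡ 5 (mod 19).
Mod 73: 320 ≡ 28; 28^22 ≡ 38 (mod 73).
Combine by CRT: x ≡ 5 (mod 19), x ≡ 38 (mod 73) ⇒ x ≡ 841 (mod 1387).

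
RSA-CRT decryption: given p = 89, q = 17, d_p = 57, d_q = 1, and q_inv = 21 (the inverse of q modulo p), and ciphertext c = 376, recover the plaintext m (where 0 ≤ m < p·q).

m₁ = c^(d_p) mod p: c ≡ 20 (mod 89), and 20^57 mod 89 = 17.
m₂ = c^(d_q) mod q: c ≡ 2 (mod 17), and 2^1 mod 17 = 2.
h = q_inv·(m₁ − m₂) mod p = 21·(17 − 2) mod 89 = 48.
m = m₂ + h·q = 2 + 48·17 = 818.

818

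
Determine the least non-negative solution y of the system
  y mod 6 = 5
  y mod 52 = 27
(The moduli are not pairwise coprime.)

gcd(6, 52) = 2 and 2 | (27 − 5), so the pair is consistent; merging gives y ≡ 131 (mod 156), where 156 = lcm(6, 52).
The solution is unique modulo lcm(6, 52) = 156.

131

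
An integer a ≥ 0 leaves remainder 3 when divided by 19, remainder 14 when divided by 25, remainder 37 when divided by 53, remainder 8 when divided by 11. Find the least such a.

15089

The moduli are pairwise coprime; N = 19·25·53·11 = 276925.
N/19 = 14575; 14575 ≡ 2 (mod 19); 2·10 ≡ 1, so inverse 10.
N/25 = 11077; 11077 ≡ 2 (mod 25); 2·13 ≡ 1, so inverse 13.
N/53 = 5225; 5225 ≡ 31 (mod 53); 31·12 ≡ 1, so inverse 12.
N/11 = 25175; 25175 ≡ 7 (mod 11); 7·8 ≡ 1, so inverse 8.
a ≡ 3·14575·10 + 14·11077·13 + 37·5225·12 + 8·25175·8 = 6384364.
6384364 mod 276925 = 15089.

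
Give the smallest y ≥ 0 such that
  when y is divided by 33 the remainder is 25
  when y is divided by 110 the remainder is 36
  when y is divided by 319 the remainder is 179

7516

gcd(33, 110) = 11 and 11 | (36 − 25), so the pair is consistent; merging gives y ≡ 256 (mod 330), where 330 = lcm(33, 110).
gcd(330, 319) = 11 and 11 | (179 − 256), so the pair is consistent; merging gives y ≡ 7516 (mod 9570), where 9570 = lcm(330, 319).
The solution is unique modulo lcm(33, 110, 319) = 9570.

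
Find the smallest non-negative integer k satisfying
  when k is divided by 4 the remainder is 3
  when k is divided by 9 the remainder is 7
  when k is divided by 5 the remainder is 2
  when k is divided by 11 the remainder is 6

From k ≡ 3 (mod 4) write k = 3 + 4t. Substituting into k ≡ 7 (mod 9) gives 4t ≡ 4 (mod 9), and since 4⁻¹ ≡ 7 (mod 9), t ≡ 1. Hence k ≡ 3 + 4·1 = 7 (mod 36).
From k ≡ 7 (mod 36) write k = 7 + 36t. Substituting into k ≡ 2 (mod 5) gives 36t ≡ 0 (mod 5), and since 1⁻¹ ≡ 1 (mod 5), t ≡ 0. Hence k ≡ 7 + 36·0 = 7 (mod 180).
From k ≡ 7 (mod 180) write k = 7 + 180t. Substituting into k ≡ 6 (mod 11) gives 180t ≡ 10 (mod 11), and since 4⁻¹ ≡ 3 (mod 11), t ≡ 8. Hence k ≡ 7 + 180·8 = 1447 (mod 1980).

1447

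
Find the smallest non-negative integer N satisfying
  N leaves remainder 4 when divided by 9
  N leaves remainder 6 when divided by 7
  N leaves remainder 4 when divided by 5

Combine the congruences pairwise.
From N ≡ 4 (mod 9) write N = 4 + 9t. Substituting into N ≡ 6 (mod 7) gives 9t ≡ 2 (mod 7), and since 2⁻¹ ≡ 4 (mod 7), t ≡ 1. Hence N ≡ 4 + 9·1 = 13 (mod 63).
From N ≡ 13 (mod 63) write N = 13 + 63t. Substituting into N ≡ 4 (mod 5) gives 63t ≡ 1 (mod 5), and since 3⁻¹ ≡ 2 (mod 5), t ≡ 2. Hence N ≡ 13 + 63·2 = 139 (mod 315).

139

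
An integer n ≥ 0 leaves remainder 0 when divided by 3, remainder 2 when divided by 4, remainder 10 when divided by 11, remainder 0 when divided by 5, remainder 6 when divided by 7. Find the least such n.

The moduli are pairwise coprime; M = 3·4·11·5·7 = 4620.
M/3 = 1540; 1540 ≡ 1 (mod 3), inverse 1.
M/4 = 1155; 1155 ≡ 3 (mod 4); 3·3 ≡ 1, so inverse 3.
M/11 = 420; 420 ≡ 2 (mod 11); 2·6 ≡ 1, so inverse 6.
M/5 = 924; 924 ≡ 4 (mod 5); 4·4 ≡ 1, so inverse 4.
M/7 = 660; 660 ≡ 2 (mod 7); 2·4 ≡ 1, so inverse 4.
n ≡ 0·1540·1 + 2·1155·3 + 10·420·6 + 0·924·4 + 6·660·4 = 47970.
47970 mod 4620 = 1770.

1770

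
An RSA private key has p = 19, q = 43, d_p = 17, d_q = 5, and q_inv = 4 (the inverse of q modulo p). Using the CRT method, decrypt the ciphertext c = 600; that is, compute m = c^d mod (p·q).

m₁ = c^(d_p) mod p: c ≡ 11 (mod 19), and 11^17 mod 19 = 7.
m₂ = c^(d_q) mod q: c ≡ 41 (mod 43), and 41^5 mod 43 = 11.
h = q_inv·(m₁ − m₂) mod p = 4·(7 − 11) mod 19 = 3.
m = m₂ + h·q = 11 + 3·43 = 140.

140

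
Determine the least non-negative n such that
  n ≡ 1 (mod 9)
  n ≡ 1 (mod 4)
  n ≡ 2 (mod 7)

37

From n ≡ 1 (mod 9) write n = 1 + 9t. Substituting into n ≡ 1 (mod 4) gives 9t ≡ 0 (mod 4), and since 1⁻¹ ≡ 1 (mod 4), t ≡ 0. Hence n ≡ 1 + 9·0 = 1 (mod 36).
From n ≡ 1 (mod 36) write n = 1 + 36t. Substituting into n ≡ 2 (mod 7) gives 36t ≡ 1 (mod 7), and since 1⁻¹ ≡ 1 (mod 7), t ≡ 1. Hence n ≡ 1 + 36·1 = 37 (mod 252).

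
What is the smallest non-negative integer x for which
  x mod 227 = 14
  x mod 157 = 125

From x ≡ 14 (mod 227) write x = 14 + 227t. Substituting into x ≡ 125 (mod 157) gives 227t ≡ 111 (mod 157), and since 70⁻¹ ≡ 83 (mod 157), t ≡ 107. Hence x ≡ 14 + 227·107 = 24303 (mod 35639).

24303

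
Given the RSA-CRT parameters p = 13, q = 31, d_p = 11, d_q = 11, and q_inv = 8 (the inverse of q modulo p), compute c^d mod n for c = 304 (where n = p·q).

m₁ = c^(d_p) mod p: c ≡ 5 (mod 13), and 5^11 mod 13 = 8.
m₂ = c^(d_q) mod q: c ≡ 25 (mod 31), and 25^11 mod 31 = 5.
h = q_inv·(m₁ − m₂) mod p = 8·(8 − 5) mod 13 = 11.
m = m₂ + h·q = 5 + 11·31 = 346.

346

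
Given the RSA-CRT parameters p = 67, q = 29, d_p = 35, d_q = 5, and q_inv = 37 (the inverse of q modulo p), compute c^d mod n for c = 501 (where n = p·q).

1187

m₁ = c^(d_p) mod p: c ≡ 32 (mod 67), and 32^35 mod 67 = 48.
m₂ = c^(d_q) mod q: c ≡ 8 (mod 29), and 8^5 mod 29 = 27.
h = q_inv·(m₁ − m₂) mod p = 37·(48 − 27) mod 67 = 40.
m = m₂ + h·q = 27 + 40·29 = 1187.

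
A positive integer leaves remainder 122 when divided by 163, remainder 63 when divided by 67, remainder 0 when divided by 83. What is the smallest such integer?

From x ≡ 122 (mod 163) write x = 122 + 163t. Substituting into x ≡ 63 (mod 67) gives 163t ≡ 8 (mod 67), and since 29⁻¹ ≡ 37 (mod 67), t ≡ 28. Hence x ≡ 122 + 163·28 = 4686 (mod 10921).
From x ≡ 4686 (mod 10921) write x = 4686 + 10921t. Substituting into x ≡ 0 (mod 83) gives 10921t ≡ 45 (mod 83), and since 48⁻¹ ≡ 64 (mod 83), t ≡ 58. Hence x ≡ 4686 + 10921·58 = 638104 (mod 906443).

638104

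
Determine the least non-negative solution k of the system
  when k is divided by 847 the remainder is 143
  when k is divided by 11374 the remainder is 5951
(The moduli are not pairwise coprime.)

62821

gcd(847, 11374) = 121 and 121 | (5951 − 143), so the pair is consistent; merging gives k ≡ 62821 (mod 79618), where 79618 = lcm(847, 11374).
The solution is unique modulo lcm(847, 11374) = 79618.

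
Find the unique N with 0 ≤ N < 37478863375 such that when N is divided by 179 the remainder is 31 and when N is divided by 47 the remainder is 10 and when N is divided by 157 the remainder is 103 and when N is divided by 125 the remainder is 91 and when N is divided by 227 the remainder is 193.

37478664716

The moduli are pairwise coprime; M = 179·47·157·125·227 = 37478863375.
M/179 = 209379125; 209379125 ≡ 140 (mod 179); 140·78 ≡ 1, so inverse 78.
M/47 = 797422625; 797422625 ≡ 39 (mod 47); 39·41 ≡ 1, so inverse 41.
M/157 = 238718875; 238718875 ≡ 61 (mod 157); 61·139 ≡ 1, so inverse 139.
M/125 = 299830907; 299830907 ≡ 32 (mod 125); 32·43 ≡ 1, so inverse 43.
M/227 = 165105125; 165105125 ≡ 80 (mod 227); 80·105 ≡ 1, so inverse 105.
N ≡ 31·209379125·78 + 10·797422625·41 + 103·238718875·139 + 91·299830907·43 + 193·165105125·105 = 8770053831091.
8770053831091 mod 37478863375 = 37478664716.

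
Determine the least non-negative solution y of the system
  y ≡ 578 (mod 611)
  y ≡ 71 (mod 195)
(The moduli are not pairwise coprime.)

Combine the congruences pairwise.
gcd(611, 195) = 13 and 13 | (71 − 578), so the pair is consistent; merging gives y ≡ 2411 (mod 9165), where 9165 = lcm(611, 195).
The solution is unique modulo lcm(611, 195) = 9165.

2411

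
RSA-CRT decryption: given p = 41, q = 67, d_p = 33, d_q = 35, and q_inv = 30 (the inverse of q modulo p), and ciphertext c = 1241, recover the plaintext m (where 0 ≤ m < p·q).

m₁ = c^(d_p) mod p: c ≡ 11 (mod 41), and 11^33 mod 41 = 34.
m₂ = c^(d_q) mod q: c ≡ 35 (mod 67), and 35^35 mod 67 = 19.
h = q_inv·(m₁ − m₂) mod p = 30·(34 − 19) mod 41 = 40.
m = m₂ + h·q = 19 + 40·67 = 2699.

2699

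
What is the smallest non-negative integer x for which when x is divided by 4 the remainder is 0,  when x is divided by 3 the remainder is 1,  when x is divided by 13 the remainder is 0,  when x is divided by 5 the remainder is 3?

From x ≡ 0 (mod 4) write x = 0 + 4t. Substituting into x ≡ 1 (mod 3) gives 4t ≡ 1 (mod 3), and since 1⁻¹ ≡ 1 (mod 3), t ≡ 1. Hence x ≡ 0 + 4·1 = 4 (mod 12).
From x ≡ 4 (mod 12) write x = 4 + 12t. Substituting into x ≡ 0 (mod 13) gives 12t ≡ 9 (mod 13), and since 12⁻¹ ≡ 12 (mod 13), t ≡ 4. Hence x ≡ 4 + 12·4 = 52 (mod 156).
From x ≡ 52 (mod 156) write x = 52 + 156t. Substituting into x ≡ 3 (mod 5) gives 156t ≡ 1 (mod 5), and since 1⁻¹ ≡ 1 (mod 5), t ≡ 1. Hence x ≡ 52 + 156·1 = 208 (mod 780).

208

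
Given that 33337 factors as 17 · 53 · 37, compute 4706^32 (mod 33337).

Mod 17: 4706 ≡ 14; since 16 | 32, by Fermat 14^32 ≡ 1 (mod 17).
Mod 53: 4706 ≡ 42; 42^32 ≡ 36 (mod 53).
Mod 37: 4706 ≡ 7; 7^32 ≡ 9 (mod 37).
Combine by CRT: x ≡ 1 (mod 17), x ≡ 36 (mod 53), x ≡ 9 (mod 37) ⇒ x ≡ 7668 (mod 33337).

7668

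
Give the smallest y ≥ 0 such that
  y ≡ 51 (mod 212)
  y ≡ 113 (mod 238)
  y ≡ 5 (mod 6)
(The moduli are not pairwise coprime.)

42239

Combine the congruences pairwise.
gcd(212, 238) = 2 and 2 | (113 − 51), so the pair is consistent; merging gives y ≡ 17011 (mod 25228), where 25228 = lcm(212, 238).
gcd(25228, 6) = 2 and 2 | (5 − 17011), so the pair is consistent; merging gives y ≡ 42239 (mod 75684), where 75684 = lcm(25228, 6).
The solution is unique modulo lcm(212, 238, 6) = 75684.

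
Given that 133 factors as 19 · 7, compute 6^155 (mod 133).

Mod 19: 6 ≡ 6; by Fermat, exponent reduces to 155 mod 18 = 11; 6^11 ≡ 17 (mod 19).
Mod 7: 6 ≡ 6; by Fermat, exponent reduces to 155 mod 6 = 5; 6^5 ≡ 6 (mod 7).
Combine by CRT: x ≡ 17 (mod 19), x ≡ 6 (mod 7) ⇒ x ≡ 55 (mod 133).

55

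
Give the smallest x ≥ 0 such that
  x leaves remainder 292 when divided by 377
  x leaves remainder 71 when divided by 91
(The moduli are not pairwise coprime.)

gcd(377, 91) = 13 and 13 | (71 − 292), so the pair is consistent; merging gives x ≡ 1800 (mod 2639), where 2639 = lcm(377, 91).
The solution is unique modulo lcm(377, 91) = 2639.

1800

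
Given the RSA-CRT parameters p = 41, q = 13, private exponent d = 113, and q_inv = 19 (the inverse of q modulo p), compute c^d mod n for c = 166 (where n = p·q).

238

d_p = d mod (p−1) = 113 mod 40 = 33; d_q = d mod (q−1) = 5.
m₁ = c^(d_p) mod p: c ≡ 2 (mod 41), and 2^33 mod 41 = 33.
m₂ = c^(d_q) mod q: c ≡ 10 (mod 13), and 10^5 mod 13 = 4.
h = q_inv·(m₁ − m₂) mod p = 19·(33 − 4) mod 41 = 18.
m = m₂ + h·q = 4 + 18·13 = 238.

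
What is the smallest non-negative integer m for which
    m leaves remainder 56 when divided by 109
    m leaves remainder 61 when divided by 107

6160

From m ≡ 56 (mod 109) write m = 56 + 109t. Substituting into m ≡ 61 (mod 107) gives 109t ≡ 5 (mod 107), and since 2⁻¹ ≡ 54 (mod 107), t ≡ 56. Hence m ≡ 56 + 109·56 = 6160 (mod 11663).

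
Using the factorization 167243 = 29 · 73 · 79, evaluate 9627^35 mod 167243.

Mod 29: 9627 ≡ 28; by Fermat, exponent reduces to 35 mod 28 = 7; 28^7 ≡ 28 (mod 29).
Mod 73: 9627 ≡ 64; 64^35 ≡ 8 (mod 73).
Mod 79: 9627 ≡ 68; 68^35 ≡ 3 (mod 79).
Combine by CRT: x ≡ 28 (mod 29), x ≡ 8 (mod 73), x ≡ 3 (mod 79) ⇒ x ≡ 24098 (mod 167243).

24098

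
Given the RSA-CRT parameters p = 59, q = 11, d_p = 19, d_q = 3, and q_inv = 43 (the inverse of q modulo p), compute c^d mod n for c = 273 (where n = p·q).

m₁ = c^(d_p) mod p: c ≡ 37 (mod 59), and 37^19 mod 59 = 2.
m₂ = c^(d_q) mod q: c ≡ 9 (mod 11), and 9^3 mod 11 = 3.
h = q_inv·(m₁ − m₂) mod p = 43·(2 − 3) mod 59 = 16.
m = m₂ + h·q = 3 + 16·11 = 179.

179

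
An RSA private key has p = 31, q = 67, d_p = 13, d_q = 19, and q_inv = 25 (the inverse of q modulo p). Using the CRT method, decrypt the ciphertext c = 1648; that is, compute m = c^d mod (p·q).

m₁ = c^(d_p) mod p: c ≡ 5 (mod 31), and 5^13 mod 31 = 5.
m₂ = c^(d_q) mod q: c ≡ 40 (mod 67), and 40^19 mod 67 = 9.
h = q_inv·(m₁ − m₂) mod p = 25·(5 − 9) mod 31 = 24.
m = m₂ + h·q = 9 + 24·67 = 1617.

1617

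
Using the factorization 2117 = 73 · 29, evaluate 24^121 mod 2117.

Mod 73: 24 ≡ 24; by Fermat, exponent reduces to 121 mod 72 = 49; 24^49 ≡ 24 (mod 73).
Mod 29: 24 ≡ 24; by Fermat, exponent reduces to 121 mod 28 = 9; 24^9 ≡ 25 (mod 29).
Combine by CRT: x ≡ 24 (mod 73), x ≡ 25 (mod 29) ⇒ x ≡ 170 (mod 2117).

170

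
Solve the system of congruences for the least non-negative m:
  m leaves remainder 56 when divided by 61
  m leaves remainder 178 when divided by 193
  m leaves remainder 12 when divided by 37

The moduli are pairwise coprime; N = 61·193·37 = 435601.
N/61 = 7141; 7141 ≡ 4 (mod 61); 4·46 ≡ 1, so inverse 46.
N/193 = 2257; 2257 ≡ 134 (mod 193); 134·157 ≡ 1, so inverse 157.
N/37 = 11773; 11773 ≡ 7 (mod 37); 7·16 ≡ 1, so inverse 16.
m ≡ 56·7141·46 + 178·2257·157 + 12·11773·16 = 83729754.
83729754 mod 435601 = 94362.

94362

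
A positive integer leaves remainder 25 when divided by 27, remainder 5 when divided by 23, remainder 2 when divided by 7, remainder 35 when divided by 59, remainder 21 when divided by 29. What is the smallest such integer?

3381856

From k ≡ 25 (mod 27) write k = 25 + 27t. Substituting into k ≡ 5 (mod 23) gives 27t ≡ 3 (mod 23), and since 4⁻¹ ≡ 6 (mod 23), t ≡ 18. Hence k ≡ 25 + 27·18 = 511 (mod 621).
From k ≡ 511 (mod 621) write k = 511 + 621t. Substituting into k ≡ 2 (mod 7) gives 621t ≡ 2 (mod 7), and since 5⁻¹ ≡ 3 (mod 7), t ≡ 6. Hence k ≡ 511 + 621·6 = 4237 (mod 4347).
From k ≡ 4237 (mod 4347) write k = 4237 + 4347t. Substituting into k ≡ 35 (mod 59) gives 4347t ≡ 46 (mod 59), and since 40⁻¹ ≡ 31 (mod 59), t ≡ 10. Hence k ≡ 4237 + 4347·10 = 47707 (mod 256473).
From k ≡ 47707 (mod 256473) write k = 47707 + 256473t. Substituting into k ≡ 21 (mod 29) gives 256473t ≡ 19 (mod 29), and since 26⁻¹ ≡ 19 (mod 29), t ≡ 13. Hence k ≡ 47707 + 256473·13 = 3381856 (mod 7437717).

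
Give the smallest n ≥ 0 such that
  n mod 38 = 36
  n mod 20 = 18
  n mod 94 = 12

gcd(38, 20) = 2 and 2 | (18 − 36), so the pair is consistent; merging gives n ≡ 378 (mod 380), where 380 = lcm(38, 20).
gcd(380, 94) = 2 and 2 | (12 − 378), so the pair is consistent; merging gives n ≡ 10258 (mod 17860), where 17860 = lcm(380, 94).
The solution is unique modulo lcm(38, 20, 94) = 17860.

10258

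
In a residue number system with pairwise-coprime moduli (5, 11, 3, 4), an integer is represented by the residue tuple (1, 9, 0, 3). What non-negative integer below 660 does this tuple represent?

471

Combine the congruences pairwise.
From x ≡ 1 (mod 5) write x = 1 + 5t. Substituting into x ≡ 9 (mod 11) gives 5t ≡ 8 (mod 11), and since 5⁻¹ ≡ 9 (mod 11), t ≡ 6. Hence x ≡ 1 + 5·6 = 31 (mod 55).
From x ≡ 31 (mod 55) write x = 31 + 55t. Substituting into x ≡ 0 (mod 3) gives 55t ≡ 2 (mod 3), and since 1⁻¹ ≡ 1 (mod 3), t ≡ 2. Hence x ≡ 31 + 55·2 = 141 (mod 165).
From x ≡ 141 (mod 165) write x = 141 + 165t. Substituting into x ≡ 3 (mod 4) gives 165t ≡ 2 (mod 4), and since 1⁻¹ ≡ 1 (mod 4), t ≡ 2. Hence x ≡ 141 + 165·2 = 471 (mod 660).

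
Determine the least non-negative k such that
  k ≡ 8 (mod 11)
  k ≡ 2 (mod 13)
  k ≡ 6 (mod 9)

1185

From k ≡ 8 (mod 11) write k = 8 + 11t. Substituting into k ≡ 2 (mod 13) gives 11t ≡ 7 (mod 13), and since 11⁻¹ ≡ 6 (mod 13), t ≡ 3. Hence k ≡ 8 + 11·3 = 41 (mod 143).
From k ≡ 41 (mod 143) write k = 41 + 143t. Substituting into k ≡ 6 (mod 9) gives 143t ≡ 1 (mod 9), and since 8⁻¹ ≡ 8 (mod 9), t ≡ 8. Hence k ≡ 41 + 143·8 = 1185 (mod 1287).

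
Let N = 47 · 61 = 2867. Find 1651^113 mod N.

1991

Mod 47: 1651 ≡ 6; by Fermat, exponent reduces to 113 mod 46 = 21; 6^21 ≡ 17 (mod 47).
Mod 61: 1651 ≡ 4; by Fermat, exponent reduces to 113 mod 60 = 53; 4^53 ≡ 39 (mod 61).
Combine by CRT: x ≡ 17 (mod 47), x ≡ 39 (mod 61) ⇒ x ≡ 1991 (mod 2867).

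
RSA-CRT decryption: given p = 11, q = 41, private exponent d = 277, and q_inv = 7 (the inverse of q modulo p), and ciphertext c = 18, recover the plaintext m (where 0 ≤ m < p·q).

160

d_p = d mod (p−1) = 277 mod 10 = 7; d_q = d mod (q−1) = 37.
m₁ = c^(d_p) mod p: c ≡ 7 (mod 11), and 7^7 mod 11 = 6.
m₂ = c^(d_q) mod q: c ≡ 18 (mod 41), and 18^37 mod 41 = 37.
h = q_inv·(m₁ − m₂) mod p = 7·(6 − 37) mod 11 = 3.
m = m₂ + h·q = 37 + 3·41 = 160.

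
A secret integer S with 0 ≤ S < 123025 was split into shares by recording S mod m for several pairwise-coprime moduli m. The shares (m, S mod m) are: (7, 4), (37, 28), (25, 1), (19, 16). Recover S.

48276

The moduli are pairwise coprime; N = 7·37·25·19 = 123025.
N/7 = 17575; 17575 ≡ 5 (mod 7); 5·3 ≡ 1, so inverse 3.
N/37 = 3325; 3325 ≡ 32 (mod 37); 32·22 ≡ 1, so inverse 22.
N/25 = 4921; 4921 ≡ 21 (mod 25); 21·6 ≡ 1, so inverse 6.
N/19 = 6475; 6475 ≡ 15 (mod 19); 15·14 ≡ 1, so inverse 14.
S ≡ 4·17575·3 + 28·3325·22 + 1·4921·6 + 16·6475·14 = 3739026.
3739026 mod 123025 = 48276.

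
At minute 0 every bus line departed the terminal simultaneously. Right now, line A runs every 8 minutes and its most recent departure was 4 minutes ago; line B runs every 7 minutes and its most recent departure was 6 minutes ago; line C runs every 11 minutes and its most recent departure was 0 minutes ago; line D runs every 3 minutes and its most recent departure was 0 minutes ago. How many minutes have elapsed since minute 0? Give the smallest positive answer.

132

From t ≡ 4 (mod 8) write t = 4 + 8s. Substituting into t ≡ 6 (mod 7) gives 8s ≡ 2 (mod 7), and since 1⁻¹ ≡ 1 (mod 7), s ≡ 2. Hence t ≡ 4 + 8·2 = 20 (mod 56).
From t ≡ 20 (mod 56) write t = 20 + 56s. Substituting into t ≡ 0 (mod 11) gives 56s ≡ 2 (mod 11), and since 1⁻¹ ≡ 1 (mod 11), s ≡ 2. Hence t ≡ 20 + 56·2 = 132 (mod 616).
From t ≡ 132 (mod 616) write t = 132 + 616s. Substituting into t ≡ 0 (mod 3) gives 616s ≡ 0 (mod 3), and since 1⁻¹ ≡ 1 (mod 3), s ≡ 0. Hence t ≡ 132 + 616·0 = 132 (mod 1848).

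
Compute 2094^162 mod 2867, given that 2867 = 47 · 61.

2230

Mod 47: 2094 ≡ 26; by Fermat, exponent reduces to 162 mod 46 = 24; 26^24 ≡ 21 (mod 47).
Mod 61: 2094 ≡ 20; by Fermat, exponent reduces to 162 mod 60 = 42; 20^42 ≡ 34 (mod 61).
Combine by CRT: x ≡ 21 (mod 47), x ≡ 34 (mod 61) ⇒ x ≡ 2230 (mod 2867).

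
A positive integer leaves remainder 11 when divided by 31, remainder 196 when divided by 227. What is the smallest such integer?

6552

Combine the congruences pairwise.
From a ≡ 11 (mod 31) write a = 11 + 31t. Substituting into a ≡ 196 (mod 227) gives 31t ≡ 185 (mod 227), and since 31⁻¹ ≡ 22 (mod 227), t ≡ 211. Hence a ≡ 11 + 31·211 = 6552 (mod 7037).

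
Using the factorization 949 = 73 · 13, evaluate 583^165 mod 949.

Mod 73: 583 ≡ 72; by Fermat, exponent reduces to 165 mod 72 = 21; 72^21 ≡ 72 (mod 73).
Mod 13: 583 ≡ 11; by Fermat, exponent reduces to 165 mod 12 = 9; 11^9 ≡ 8 (mod 13).
Combine by CRT: x ≡ 72 (mod 73), x ≡ 8 (mod 13) ⇒ x ≡ 437 (mod 949).

437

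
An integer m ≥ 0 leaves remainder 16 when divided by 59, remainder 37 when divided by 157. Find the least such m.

665

From m ≡ 16 (mod 59) write m = 16 + 59t. Substituting into m ≡ 37 (mod 157) gives 59t ≡ 21 (mod 157), and since 59⁻¹ ≡ 8 (mod 157), t ≡ 11. Hence m ≡ 16 + 59·11 = 665 (mod 9263).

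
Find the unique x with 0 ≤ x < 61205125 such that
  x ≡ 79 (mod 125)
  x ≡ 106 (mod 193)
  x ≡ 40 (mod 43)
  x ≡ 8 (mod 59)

The moduli are pairwise coprime; N = 125·193·43·59 = 61205125.
N/125 = 489641; 489641 ≡ 16 (mod 125); 16·86 ≡ 1, so inverse 86.
N/193 = 317125; 317125 ≡ 26 (mod 193); 26·52 ≡ 1, so inverse 52.
N/43 = 1423375; 1423375 ≡ 32 (mod 43); 32·39 ≡ 1, so inverse 39.
N/59 = 1037375; 1037375 ≡ 37 (mod 59); 37·8 ≡ 1, so inverse 8.
x ≡ 79·489641·86 + 106·317125·52 + 40·1423375·39 + 8·1037375·8 = 7361470954.
7361470954 mod 61205125 = 16855954.

16855954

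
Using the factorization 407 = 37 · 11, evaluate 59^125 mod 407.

375

Mod 37: 59 ≡ 22; by Fermat, exponent reduces to 125 mod 36 = 17; 22^17 ≡ 5 (mod 37).
Mod 11: 59 ≡ 4; by Fermat, exponent reduces to 125 mod 10 = 5; 4^5 ≡ 1 (mod 11).
Combine by CRT: x ≡ 5 (mod 37), x ≡ 1 (mod 11) ⇒ x ≡ 375 (mod 407).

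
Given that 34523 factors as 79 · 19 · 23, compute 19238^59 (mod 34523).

Mod 79: 19238 ≡ 41; 41^59 ≡ 14 (mod 79).
Mod 19: 19238 ≡ 10; by Fermat, exponent reduces to 59 mod 18 = 5; 10^5 ≡ 3 (mod 19).
Mod 23: 19238 ≡ 10; by Fermat, exponent reduces to 59 mod 22 = 15; 10^15 ≡ 5 (mod 23).
Combine by CRT: x ≡ 14 (mod 79), x ≡ 3 (mod 19), x ≡ 5 (mod 23) ⇒ x ≡ 27743 (mod 34523).

27743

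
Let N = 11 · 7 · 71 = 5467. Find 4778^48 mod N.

64

Mod 11: 4778 ≡ 4; by Fermat, exponent reduces to 48 mod 10 = 8; 4^8 ≡ 9 (mod 11).
Mod 7: 4778 ≡ 4; since 6 | 48, by Fermat 4^48 ≡ 1 (mod 7).
Mod 71: 4778 ≡ 21; 21^48 ≡ 64 (mod 71).
Combine by CRT: x ≡ 9 (mod 11), x ≡ 1 (mod 7), x ≡ 64 (mod 71) ⇒ x ≡ 64 (mod 5467).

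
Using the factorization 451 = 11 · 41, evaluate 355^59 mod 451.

290

Mod 11: 355 ≡ 3; by Fermat, exponent reduces to 59 mod 10 = 9; 3^9 ≡ 4 (mod 11).
Mod 41: 355 ≡ 27; by Fermat, exponent reduces to 59 mod 40 = 19; 27^19 ≡ 3 (mod 41).
Combine by CRT: x ≡ 4 (mod 11), x ≡ 3 (mod 41) ⇒ x ≡ 290 (mod 451).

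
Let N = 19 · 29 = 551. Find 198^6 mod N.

Mod 19: 198 ≡ 8; 8^6 ≡ 1 (mod 19).
Mod 29: 198 ≡ 24; 24^6 ≡ 23 (mod 29).
Combine by CRT: x ≡ 1 (mod 19), x ≡ 23 (mod 29) ⇒ x ≡ 400 (mod 551).

400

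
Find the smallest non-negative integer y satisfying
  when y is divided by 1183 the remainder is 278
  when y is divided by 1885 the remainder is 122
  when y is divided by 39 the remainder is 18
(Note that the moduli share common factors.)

477027

gcd(1183, 1885) = 13 and 13 | (122 − 278), so the pair is consistent; merging gives y ≡ 133957 (mod 171535), where 171535 = lcm(1183, 1885).
gcd(171535, 39) = 13 and 13 | (18 − 133957), so the pair is consistent; merging gives y ≡ 477027 (mod 514605), where 514605 = lcm(171535, 39).
The solution is unique modulo lcm(1183, 1885, 39) = 514605.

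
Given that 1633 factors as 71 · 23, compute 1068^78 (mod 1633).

Mod 71: 1068 ≡ 3; by Fermat, exponent reduces to 78 mod 70 = 8; 3^8 ≡ 29 (mod 71).
Mod 23: 1068 ≡ 10; by Fermat, exponent reduces to 78 mod 22 = 12; 10^12 ≡ 13 (mod 23).
Combine by CRT: x ≡ 29 (mod 71), x ≡ 13 (mod 23) ⇒ x ≡ 1094 (mod 1633).

1094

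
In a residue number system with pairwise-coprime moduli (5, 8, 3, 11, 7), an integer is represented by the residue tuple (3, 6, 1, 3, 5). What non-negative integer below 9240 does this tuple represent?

3358

Combine the congruences pairwise.
From x ≡ 3 (mod 5) write x = 3 + 5t. Substituting into x ≡ 6 (mod 8) gives 5t ≡ 3 (mod 8), and since 5⁻¹ ≡ 5 (mod 8), t ≡ 7. Hence x ≡ 3 + 5·7 = 38 (mod 40).
From x ≡ 38 (mod 40) write x = 38 + 40t. Substituting into x ≡ 1 (mod 3) gives 40t ≡ 2 (mod 3), and since 1⁻¹ ≡ 1 (mod 3), t ≡ 2. Hence x ≡ 38 + 40·2 = 118 (mod 120).
From x ≡ 118 (mod 120) write x = 118 + 120t. Substituting into x ≡ 3 (mod 11) gives 120t ≡ 6 (mod 11), and since 10⁻¹ ≡ 10 (mod 11), t ≡ 5. Hence x ≡ 118 + 120·5 = 718 (mod 1320).
From x ≡ 718 (mod 1320) write x = 718 + 1320t. Substituting into x ≡ 5 (mod 7) gives 1320t ≡ 1 (mod 7), and since 4⁻¹ ≡ 2 (mod 7), t ≡ 2. Hence x ≡ 718 + 1320·2 = 3358 (mod 9240).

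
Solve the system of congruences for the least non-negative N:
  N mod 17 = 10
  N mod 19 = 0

95

Combine the congruences pairwise.
From N ≡ 10 (mod 17) write N = 10 + 17t. Substituting into N ≡ 0 (mod 19) gives 17t ≡ 9 (mod 19), and since 17⁻¹ ≡ 9 (mod 19), t ≡ 5. Hence N ≡ 10 + 17·5 = 95 (mod 323).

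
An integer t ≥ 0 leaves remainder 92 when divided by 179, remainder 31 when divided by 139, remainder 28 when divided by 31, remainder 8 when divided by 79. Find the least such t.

32792355

The moduli are pairwise coprime; N = 179·139·31·79 = 60933569.
N/179 = 340411; 340411 ≡ 132 (mod 179); 132·99 ≡ 1, so inverse 99.
N/139 = 438371; 438371 ≡ 104 (mod 139); 104·135 ≡ 1, so inverse 135.
N/31 = 1965599; 1965599 ≡ 13 (mod 31); 13·12 ≡ 1, so inverse 12.
N/79 = 771311; 771311 ≡ 34 (mod 79); 34·7 ≡ 1, so inverse 7.
t ≡ 92·340411·99 + 31·438371·135 + 28·1965599·12 + 8·771311·7 = 5638680703.
5638680703 mod 60933569 = 32792355.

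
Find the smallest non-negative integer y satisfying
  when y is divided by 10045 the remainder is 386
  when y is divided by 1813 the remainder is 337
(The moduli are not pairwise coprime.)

241466

gcd(10045, 1813) = 49 and 49 | (337 − 386), so the pair is consistent; merging gives y ≡ 241466 (mod 371665), where 371665 = lcm(10045, 1813).
The solution is unique modulo lcm(10045, 1813) = 371665.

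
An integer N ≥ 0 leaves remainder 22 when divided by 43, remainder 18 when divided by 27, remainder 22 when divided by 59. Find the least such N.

10170

Combine the congruences pairwise.
From N ≡ 22 (mod 43) write N = 22 + 43t. Substituting into N ≡ 18 (mod 27) gives 43t ≡ 23 (mod 27), and since 16⁻¹ ≡ 22 (mod 27), t ≡ 20. Hence N ≡ 22 + 43·20 = 882 (mod 1161).
From N ≡ 882 (mod 1161) write N = 882 + 1161t. Substituting into N ≡ 22 (mod 59) gives 1161t ≡ 25 (mod 59), and since 40⁻¹ ≡ 31 (mod 59), t ≡ 8. Hence N ≡ 882 + 1161·8 = 10170 (mod 68499).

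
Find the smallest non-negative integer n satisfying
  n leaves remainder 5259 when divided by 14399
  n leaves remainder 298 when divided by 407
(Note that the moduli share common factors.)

gcd(14399, 407) = 11 and 11 | (298 − 5259), so the pair is consistent; merging gives n ≡ 264441 (mod 532763), where 532763 = lcm(14399, 407).
The solution is unique modulo lcm(14399, 407) = 532763.

264441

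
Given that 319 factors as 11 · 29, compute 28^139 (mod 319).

Mod 11: 28 ≡ 6; by Fermat, exponent reduces to 139 mod 10 = 9; 6^9 ≡ 2 (mod 11).
Mod 29: 28 ≡ 28; by Fermat, exponent reduces to 139 mod 28 = 27; 28^27 ≡ 28 (mod 29).
Combine by CRT: x ≡ 2 (mod 11), x ≡ 28 (mod 29) ⇒ x ≡ 57 (mod 319).

57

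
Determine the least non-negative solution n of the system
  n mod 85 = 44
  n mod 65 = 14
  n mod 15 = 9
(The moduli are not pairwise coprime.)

2679

gcd(85, 65) = 5 and 5 | (14 − 44), so the pair is consistent; merging gives n ≡ 469 (mod 1105), where 1105 = lcm(85, 65).
gcd(1105, 15) = 5 and 5 | (9 − 469), so the pair is consistent; merging gives n ≡ 2679 (mod 3315), where 3315 = lcm(1105, 15).
The solution is unique modulo lcm(85, 65, 15) = 3315.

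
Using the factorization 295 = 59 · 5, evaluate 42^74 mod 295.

4

Mod 59: 42 ≡ 42; by Fermat, exponent reduces to 74 mod 58 = 16; 42^16 ≡ 4 (mod 59).
Mod 5: 42 ≡ 2; by Fermat, exponent reduces to 74 mod 4 = 2; 2^2 ≡ 4 (mod 5).
Combine by CRT: x ≡ 4 (mod 59), x ≡ 4 (mod 5) ⇒ x ≡ 4 (mod 295).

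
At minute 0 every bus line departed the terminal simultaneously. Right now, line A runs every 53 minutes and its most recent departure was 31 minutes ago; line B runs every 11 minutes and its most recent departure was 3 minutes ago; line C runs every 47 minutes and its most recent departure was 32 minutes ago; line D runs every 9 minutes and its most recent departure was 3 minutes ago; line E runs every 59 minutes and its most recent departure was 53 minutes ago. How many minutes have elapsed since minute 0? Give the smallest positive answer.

11952273

The moduli are pairwise coprime; N = 53·11·47·9·59 = 14549931.
N/53 = 274527; 274527 ≡ 40 (mod 53); 40·4 ≡ 1, so inverse 4.
N/11 = 1322721; 1322721 ≡ 4 (mod 11); 4·3 ≡ 1, so inverse 3.
N/47 = 309573; 309573 ≡ 31 (mod 47); 31·44 ≡ 1, so inverse 44.
N/9 = 1616659; 1616659 ≡ 7 (mod 9); 7·4 ≡ 1, so inverse 4.
N/59 = 246609; 246609 ≡ 48 (mod 59); 48·16 ≡ 1, so inverse 16.
t ≡ 31·274527·4 + 3·1322721·3 + 32·309573·44 + 3·1616659·4 + 53·246609·16 = 710348961.
710348961 mod 14549931 = 11952273.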